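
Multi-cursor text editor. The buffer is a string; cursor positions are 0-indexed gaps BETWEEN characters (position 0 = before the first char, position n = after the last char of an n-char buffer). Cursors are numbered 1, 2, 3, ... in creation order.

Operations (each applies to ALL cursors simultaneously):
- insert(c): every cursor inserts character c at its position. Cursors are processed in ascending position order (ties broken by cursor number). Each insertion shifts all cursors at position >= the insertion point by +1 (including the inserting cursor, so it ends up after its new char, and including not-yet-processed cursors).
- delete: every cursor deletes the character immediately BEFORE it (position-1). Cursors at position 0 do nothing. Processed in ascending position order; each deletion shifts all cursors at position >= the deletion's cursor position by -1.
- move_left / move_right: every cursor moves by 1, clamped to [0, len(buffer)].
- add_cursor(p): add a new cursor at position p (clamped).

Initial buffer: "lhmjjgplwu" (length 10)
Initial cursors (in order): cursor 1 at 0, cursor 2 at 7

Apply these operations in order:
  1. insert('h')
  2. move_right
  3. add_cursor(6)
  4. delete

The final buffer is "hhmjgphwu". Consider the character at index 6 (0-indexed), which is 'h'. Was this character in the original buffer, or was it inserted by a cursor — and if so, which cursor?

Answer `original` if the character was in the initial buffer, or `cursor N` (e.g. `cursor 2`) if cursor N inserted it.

After op 1 (insert('h')): buffer="hlhmjjgphlwu" (len 12), cursors c1@1 c2@9, authorship 1.......2...
After op 2 (move_right): buffer="hlhmjjgphlwu" (len 12), cursors c1@2 c2@10, authorship 1.......2...
After op 3 (add_cursor(6)): buffer="hlhmjjgphlwu" (len 12), cursors c1@2 c3@6 c2@10, authorship 1.......2...
After op 4 (delete): buffer="hhmjgphwu" (len 9), cursors c1@1 c3@4 c2@7, authorship 1.....2..
Authorship (.=original, N=cursor N): 1 . . . . . 2 . .
Index 6: author = 2

Answer: cursor 2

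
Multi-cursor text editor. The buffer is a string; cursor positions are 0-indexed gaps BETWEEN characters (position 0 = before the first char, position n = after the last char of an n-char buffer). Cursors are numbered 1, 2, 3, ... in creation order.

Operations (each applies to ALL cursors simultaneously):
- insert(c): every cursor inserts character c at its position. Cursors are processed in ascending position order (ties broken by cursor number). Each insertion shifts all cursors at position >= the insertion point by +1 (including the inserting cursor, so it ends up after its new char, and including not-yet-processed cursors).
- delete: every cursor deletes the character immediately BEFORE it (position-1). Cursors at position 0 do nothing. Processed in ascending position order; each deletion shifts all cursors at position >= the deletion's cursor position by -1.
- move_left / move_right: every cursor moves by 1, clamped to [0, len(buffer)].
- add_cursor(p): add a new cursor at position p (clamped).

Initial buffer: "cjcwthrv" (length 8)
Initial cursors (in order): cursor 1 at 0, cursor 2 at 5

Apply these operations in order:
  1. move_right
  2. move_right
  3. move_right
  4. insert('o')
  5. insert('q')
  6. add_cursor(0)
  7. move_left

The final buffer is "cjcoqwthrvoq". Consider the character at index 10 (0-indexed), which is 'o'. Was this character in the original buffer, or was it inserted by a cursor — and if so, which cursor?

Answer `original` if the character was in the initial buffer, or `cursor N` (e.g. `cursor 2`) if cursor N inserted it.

Answer: cursor 2

Derivation:
After op 1 (move_right): buffer="cjcwthrv" (len 8), cursors c1@1 c2@6, authorship ........
After op 2 (move_right): buffer="cjcwthrv" (len 8), cursors c1@2 c2@7, authorship ........
After op 3 (move_right): buffer="cjcwthrv" (len 8), cursors c1@3 c2@8, authorship ........
After op 4 (insert('o')): buffer="cjcowthrvo" (len 10), cursors c1@4 c2@10, authorship ...1.....2
After op 5 (insert('q')): buffer="cjcoqwthrvoq" (len 12), cursors c1@5 c2@12, authorship ...11.....22
After op 6 (add_cursor(0)): buffer="cjcoqwthrvoq" (len 12), cursors c3@0 c1@5 c2@12, authorship ...11.....22
After op 7 (move_left): buffer="cjcoqwthrvoq" (len 12), cursors c3@0 c1@4 c2@11, authorship ...11.....22
Authorship (.=original, N=cursor N): . . . 1 1 . . . . . 2 2
Index 10: author = 2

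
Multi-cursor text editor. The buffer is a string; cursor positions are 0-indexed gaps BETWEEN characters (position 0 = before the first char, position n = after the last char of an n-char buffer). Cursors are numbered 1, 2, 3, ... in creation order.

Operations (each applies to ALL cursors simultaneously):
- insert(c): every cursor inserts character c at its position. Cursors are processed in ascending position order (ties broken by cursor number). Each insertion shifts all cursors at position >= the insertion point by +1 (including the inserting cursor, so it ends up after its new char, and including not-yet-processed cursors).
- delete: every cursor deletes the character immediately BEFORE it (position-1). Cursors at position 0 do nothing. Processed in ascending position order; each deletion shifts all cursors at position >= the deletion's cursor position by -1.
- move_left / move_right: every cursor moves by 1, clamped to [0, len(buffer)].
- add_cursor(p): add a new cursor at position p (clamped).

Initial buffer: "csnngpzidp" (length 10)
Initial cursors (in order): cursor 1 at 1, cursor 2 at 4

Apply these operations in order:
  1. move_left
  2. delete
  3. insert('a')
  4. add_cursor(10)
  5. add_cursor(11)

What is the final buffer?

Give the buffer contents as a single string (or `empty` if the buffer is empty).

After op 1 (move_left): buffer="csnngpzidp" (len 10), cursors c1@0 c2@3, authorship ..........
After op 2 (delete): buffer="csngpzidp" (len 9), cursors c1@0 c2@2, authorship .........
After op 3 (insert('a')): buffer="acsangpzidp" (len 11), cursors c1@1 c2@4, authorship 1..2.......
After op 4 (add_cursor(10)): buffer="acsangpzidp" (len 11), cursors c1@1 c2@4 c3@10, authorship 1..2.......
After op 5 (add_cursor(11)): buffer="acsangpzidp" (len 11), cursors c1@1 c2@4 c3@10 c4@11, authorship 1..2.......

Answer: acsangpzidp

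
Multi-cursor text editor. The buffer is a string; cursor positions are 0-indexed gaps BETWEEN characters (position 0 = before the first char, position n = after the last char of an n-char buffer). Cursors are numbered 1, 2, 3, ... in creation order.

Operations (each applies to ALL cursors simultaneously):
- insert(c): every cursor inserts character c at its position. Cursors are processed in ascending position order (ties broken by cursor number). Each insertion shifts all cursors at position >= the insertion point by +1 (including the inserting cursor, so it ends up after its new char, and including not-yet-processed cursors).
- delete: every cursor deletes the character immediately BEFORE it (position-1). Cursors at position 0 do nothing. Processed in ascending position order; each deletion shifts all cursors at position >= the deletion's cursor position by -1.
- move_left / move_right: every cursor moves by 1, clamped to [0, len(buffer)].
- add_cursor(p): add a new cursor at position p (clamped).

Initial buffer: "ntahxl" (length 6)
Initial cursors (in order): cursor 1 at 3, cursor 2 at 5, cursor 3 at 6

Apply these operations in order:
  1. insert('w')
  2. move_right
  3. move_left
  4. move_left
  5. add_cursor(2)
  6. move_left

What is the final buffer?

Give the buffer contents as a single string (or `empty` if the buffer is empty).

After op 1 (insert('w')): buffer="ntawhxwlw" (len 9), cursors c1@4 c2@7 c3@9, authorship ...1..2.3
After op 2 (move_right): buffer="ntawhxwlw" (len 9), cursors c1@5 c2@8 c3@9, authorship ...1..2.3
After op 3 (move_left): buffer="ntawhxwlw" (len 9), cursors c1@4 c2@7 c3@8, authorship ...1..2.3
After op 4 (move_left): buffer="ntawhxwlw" (len 9), cursors c1@3 c2@6 c3@7, authorship ...1..2.3
After op 5 (add_cursor(2)): buffer="ntawhxwlw" (len 9), cursors c4@2 c1@3 c2@6 c3@7, authorship ...1..2.3
After op 6 (move_left): buffer="ntawhxwlw" (len 9), cursors c4@1 c1@2 c2@5 c3@6, authorship ...1..2.3

Answer: ntawhxwlw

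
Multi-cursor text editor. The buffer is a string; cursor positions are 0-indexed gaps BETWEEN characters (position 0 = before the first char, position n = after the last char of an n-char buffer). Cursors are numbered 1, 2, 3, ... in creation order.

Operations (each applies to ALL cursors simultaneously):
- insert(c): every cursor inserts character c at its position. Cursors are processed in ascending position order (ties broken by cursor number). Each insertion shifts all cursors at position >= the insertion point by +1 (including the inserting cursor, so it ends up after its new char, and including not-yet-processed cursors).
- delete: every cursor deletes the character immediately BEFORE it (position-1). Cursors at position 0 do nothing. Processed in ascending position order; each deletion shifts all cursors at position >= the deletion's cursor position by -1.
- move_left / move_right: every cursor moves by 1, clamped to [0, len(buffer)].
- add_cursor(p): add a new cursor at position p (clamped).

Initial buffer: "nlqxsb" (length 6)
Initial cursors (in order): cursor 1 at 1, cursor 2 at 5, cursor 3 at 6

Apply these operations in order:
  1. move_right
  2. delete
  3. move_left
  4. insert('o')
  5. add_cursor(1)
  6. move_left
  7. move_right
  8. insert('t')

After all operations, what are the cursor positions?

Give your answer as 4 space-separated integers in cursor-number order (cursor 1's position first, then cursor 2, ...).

After op 1 (move_right): buffer="nlqxsb" (len 6), cursors c1@2 c2@6 c3@6, authorship ......
After op 2 (delete): buffer="nqx" (len 3), cursors c1@1 c2@3 c3@3, authorship ...
After op 3 (move_left): buffer="nqx" (len 3), cursors c1@0 c2@2 c3@2, authorship ...
After op 4 (insert('o')): buffer="onqoox" (len 6), cursors c1@1 c2@5 c3@5, authorship 1..23.
After op 5 (add_cursor(1)): buffer="onqoox" (len 6), cursors c1@1 c4@1 c2@5 c3@5, authorship 1..23.
After op 6 (move_left): buffer="onqoox" (len 6), cursors c1@0 c4@0 c2@4 c3@4, authorship 1..23.
After op 7 (move_right): buffer="onqoox" (len 6), cursors c1@1 c4@1 c2@5 c3@5, authorship 1..23.
After op 8 (insert('t')): buffer="ottnqoottx" (len 10), cursors c1@3 c4@3 c2@9 c3@9, authorship 114..2323.

Answer: 3 9 9 3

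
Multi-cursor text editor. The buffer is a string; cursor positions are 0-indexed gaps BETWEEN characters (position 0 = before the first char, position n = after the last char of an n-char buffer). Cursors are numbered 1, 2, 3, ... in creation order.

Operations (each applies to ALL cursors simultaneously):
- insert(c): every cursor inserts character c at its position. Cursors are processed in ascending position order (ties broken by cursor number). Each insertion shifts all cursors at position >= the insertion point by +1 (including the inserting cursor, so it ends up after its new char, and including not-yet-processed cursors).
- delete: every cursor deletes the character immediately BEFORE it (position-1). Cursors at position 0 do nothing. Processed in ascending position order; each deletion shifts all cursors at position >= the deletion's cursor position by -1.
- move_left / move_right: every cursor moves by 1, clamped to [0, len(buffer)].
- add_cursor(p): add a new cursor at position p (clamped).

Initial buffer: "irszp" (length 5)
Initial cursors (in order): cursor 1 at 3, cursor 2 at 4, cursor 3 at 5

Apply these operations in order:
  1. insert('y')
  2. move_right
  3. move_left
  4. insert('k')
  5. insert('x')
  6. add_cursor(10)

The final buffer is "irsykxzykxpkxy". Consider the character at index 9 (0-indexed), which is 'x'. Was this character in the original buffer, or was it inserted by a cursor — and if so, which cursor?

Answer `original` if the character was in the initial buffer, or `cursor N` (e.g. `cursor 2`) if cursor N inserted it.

Answer: cursor 2

Derivation:
After op 1 (insert('y')): buffer="irsyzypy" (len 8), cursors c1@4 c2@6 c3@8, authorship ...1.2.3
After op 2 (move_right): buffer="irsyzypy" (len 8), cursors c1@5 c2@7 c3@8, authorship ...1.2.3
After op 3 (move_left): buffer="irsyzypy" (len 8), cursors c1@4 c2@6 c3@7, authorship ...1.2.3
After op 4 (insert('k')): buffer="irsykzykpky" (len 11), cursors c1@5 c2@8 c3@10, authorship ...11.22.33
After op 5 (insert('x')): buffer="irsykxzykxpkxy" (len 14), cursors c1@6 c2@10 c3@13, authorship ...111.222.333
After op 6 (add_cursor(10)): buffer="irsykxzykxpkxy" (len 14), cursors c1@6 c2@10 c4@10 c3@13, authorship ...111.222.333
Authorship (.=original, N=cursor N): . . . 1 1 1 . 2 2 2 . 3 3 3
Index 9: author = 2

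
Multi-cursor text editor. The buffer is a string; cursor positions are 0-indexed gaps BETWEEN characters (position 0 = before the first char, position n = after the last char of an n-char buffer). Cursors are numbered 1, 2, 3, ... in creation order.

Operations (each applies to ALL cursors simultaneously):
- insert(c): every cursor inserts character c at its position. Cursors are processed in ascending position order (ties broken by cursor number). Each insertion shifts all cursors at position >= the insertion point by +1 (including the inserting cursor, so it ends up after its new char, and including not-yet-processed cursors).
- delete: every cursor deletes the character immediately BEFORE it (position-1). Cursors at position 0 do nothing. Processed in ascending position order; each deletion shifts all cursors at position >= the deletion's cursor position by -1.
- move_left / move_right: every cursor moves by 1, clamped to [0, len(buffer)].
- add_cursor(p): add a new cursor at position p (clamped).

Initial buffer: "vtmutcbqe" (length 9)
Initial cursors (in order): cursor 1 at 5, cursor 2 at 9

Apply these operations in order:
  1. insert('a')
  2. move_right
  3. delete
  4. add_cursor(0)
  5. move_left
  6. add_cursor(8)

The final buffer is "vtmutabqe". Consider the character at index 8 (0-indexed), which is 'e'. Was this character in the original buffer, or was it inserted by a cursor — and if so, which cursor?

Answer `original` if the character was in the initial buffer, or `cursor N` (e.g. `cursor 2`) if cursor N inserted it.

Answer: original

Derivation:
After op 1 (insert('a')): buffer="vtmutacbqea" (len 11), cursors c1@6 c2@11, authorship .....1....2
After op 2 (move_right): buffer="vtmutacbqea" (len 11), cursors c1@7 c2@11, authorship .....1....2
After op 3 (delete): buffer="vtmutabqe" (len 9), cursors c1@6 c2@9, authorship .....1...
After op 4 (add_cursor(0)): buffer="vtmutabqe" (len 9), cursors c3@0 c1@6 c2@9, authorship .....1...
After op 5 (move_left): buffer="vtmutabqe" (len 9), cursors c3@0 c1@5 c2@8, authorship .....1...
After op 6 (add_cursor(8)): buffer="vtmutabqe" (len 9), cursors c3@0 c1@5 c2@8 c4@8, authorship .....1...
Authorship (.=original, N=cursor N): . . . . . 1 . . .
Index 8: author = original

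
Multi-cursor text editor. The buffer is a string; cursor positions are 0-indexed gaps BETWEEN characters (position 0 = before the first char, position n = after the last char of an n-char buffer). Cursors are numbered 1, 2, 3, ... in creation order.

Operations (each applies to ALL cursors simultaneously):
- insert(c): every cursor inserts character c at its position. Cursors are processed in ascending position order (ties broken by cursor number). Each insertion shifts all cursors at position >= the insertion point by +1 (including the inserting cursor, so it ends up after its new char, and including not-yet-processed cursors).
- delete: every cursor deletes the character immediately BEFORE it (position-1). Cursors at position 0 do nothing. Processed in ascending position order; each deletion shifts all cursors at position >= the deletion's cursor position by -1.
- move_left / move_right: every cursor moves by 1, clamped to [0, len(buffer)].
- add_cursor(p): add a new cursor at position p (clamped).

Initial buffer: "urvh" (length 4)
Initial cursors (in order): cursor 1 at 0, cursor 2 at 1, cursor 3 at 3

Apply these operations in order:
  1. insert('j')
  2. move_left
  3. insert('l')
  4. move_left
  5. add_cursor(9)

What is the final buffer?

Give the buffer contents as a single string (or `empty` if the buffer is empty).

Answer: ljuljrvljh

Derivation:
After op 1 (insert('j')): buffer="jujrvjh" (len 7), cursors c1@1 c2@3 c3@6, authorship 1.2..3.
After op 2 (move_left): buffer="jujrvjh" (len 7), cursors c1@0 c2@2 c3@5, authorship 1.2..3.
After op 3 (insert('l')): buffer="ljuljrvljh" (len 10), cursors c1@1 c2@4 c3@8, authorship 11.22..33.
After op 4 (move_left): buffer="ljuljrvljh" (len 10), cursors c1@0 c2@3 c3@7, authorship 11.22..33.
After op 5 (add_cursor(9)): buffer="ljuljrvljh" (len 10), cursors c1@0 c2@3 c3@7 c4@9, authorship 11.22..33.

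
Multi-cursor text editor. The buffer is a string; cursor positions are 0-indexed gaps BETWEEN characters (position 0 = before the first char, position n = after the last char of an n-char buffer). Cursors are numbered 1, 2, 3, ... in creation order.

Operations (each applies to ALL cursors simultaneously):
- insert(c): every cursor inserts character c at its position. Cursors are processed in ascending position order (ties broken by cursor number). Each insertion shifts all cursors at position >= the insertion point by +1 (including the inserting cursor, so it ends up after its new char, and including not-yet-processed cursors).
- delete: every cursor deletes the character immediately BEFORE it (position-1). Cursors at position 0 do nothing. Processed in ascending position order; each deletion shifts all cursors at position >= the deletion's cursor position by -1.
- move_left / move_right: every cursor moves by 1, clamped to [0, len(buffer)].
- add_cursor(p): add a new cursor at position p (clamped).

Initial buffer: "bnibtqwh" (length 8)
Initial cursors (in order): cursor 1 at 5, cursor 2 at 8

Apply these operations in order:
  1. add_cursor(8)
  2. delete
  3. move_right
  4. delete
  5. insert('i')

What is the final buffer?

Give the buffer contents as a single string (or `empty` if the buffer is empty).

Answer: bniii

Derivation:
After op 1 (add_cursor(8)): buffer="bnibtqwh" (len 8), cursors c1@5 c2@8 c3@8, authorship ........
After op 2 (delete): buffer="bnibq" (len 5), cursors c1@4 c2@5 c3@5, authorship .....
After op 3 (move_right): buffer="bnibq" (len 5), cursors c1@5 c2@5 c3@5, authorship .....
After op 4 (delete): buffer="bn" (len 2), cursors c1@2 c2@2 c3@2, authorship ..
After op 5 (insert('i')): buffer="bniii" (len 5), cursors c1@5 c2@5 c3@5, authorship ..123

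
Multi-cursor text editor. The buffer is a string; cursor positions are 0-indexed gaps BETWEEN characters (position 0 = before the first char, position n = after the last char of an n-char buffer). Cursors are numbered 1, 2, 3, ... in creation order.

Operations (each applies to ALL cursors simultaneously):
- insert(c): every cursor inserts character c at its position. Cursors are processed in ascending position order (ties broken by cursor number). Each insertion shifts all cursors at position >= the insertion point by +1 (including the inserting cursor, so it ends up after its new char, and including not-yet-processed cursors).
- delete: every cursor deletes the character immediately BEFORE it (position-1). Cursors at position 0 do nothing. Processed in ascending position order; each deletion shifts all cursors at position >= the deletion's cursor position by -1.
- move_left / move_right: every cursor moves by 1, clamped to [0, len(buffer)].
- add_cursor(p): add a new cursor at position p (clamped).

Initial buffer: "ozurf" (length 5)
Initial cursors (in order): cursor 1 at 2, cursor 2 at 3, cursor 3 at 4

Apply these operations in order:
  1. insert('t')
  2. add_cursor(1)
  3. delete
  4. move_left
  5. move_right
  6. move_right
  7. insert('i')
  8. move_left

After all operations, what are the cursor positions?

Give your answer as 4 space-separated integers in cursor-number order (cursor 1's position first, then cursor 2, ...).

After op 1 (insert('t')): buffer="oztutrtf" (len 8), cursors c1@3 c2@5 c3@7, authorship ..1.2.3.
After op 2 (add_cursor(1)): buffer="oztutrtf" (len 8), cursors c4@1 c1@3 c2@5 c3@7, authorship ..1.2.3.
After op 3 (delete): buffer="zurf" (len 4), cursors c4@0 c1@1 c2@2 c3@3, authorship ....
After op 4 (move_left): buffer="zurf" (len 4), cursors c1@0 c4@0 c2@1 c3@2, authorship ....
After op 5 (move_right): buffer="zurf" (len 4), cursors c1@1 c4@1 c2@2 c3@3, authorship ....
After op 6 (move_right): buffer="zurf" (len 4), cursors c1@2 c4@2 c2@3 c3@4, authorship ....
After op 7 (insert('i')): buffer="zuiirifi" (len 8), cursors c1@4 c4@4 c2@6 c3@8, authorship ..14.2.3
After op 8 (move_left): buffer="zuiirifi" (len 8), cursors c1@3 c4@3 c2@5 c3@7, authorship ..14.2.3

Answer: 3 5 7 3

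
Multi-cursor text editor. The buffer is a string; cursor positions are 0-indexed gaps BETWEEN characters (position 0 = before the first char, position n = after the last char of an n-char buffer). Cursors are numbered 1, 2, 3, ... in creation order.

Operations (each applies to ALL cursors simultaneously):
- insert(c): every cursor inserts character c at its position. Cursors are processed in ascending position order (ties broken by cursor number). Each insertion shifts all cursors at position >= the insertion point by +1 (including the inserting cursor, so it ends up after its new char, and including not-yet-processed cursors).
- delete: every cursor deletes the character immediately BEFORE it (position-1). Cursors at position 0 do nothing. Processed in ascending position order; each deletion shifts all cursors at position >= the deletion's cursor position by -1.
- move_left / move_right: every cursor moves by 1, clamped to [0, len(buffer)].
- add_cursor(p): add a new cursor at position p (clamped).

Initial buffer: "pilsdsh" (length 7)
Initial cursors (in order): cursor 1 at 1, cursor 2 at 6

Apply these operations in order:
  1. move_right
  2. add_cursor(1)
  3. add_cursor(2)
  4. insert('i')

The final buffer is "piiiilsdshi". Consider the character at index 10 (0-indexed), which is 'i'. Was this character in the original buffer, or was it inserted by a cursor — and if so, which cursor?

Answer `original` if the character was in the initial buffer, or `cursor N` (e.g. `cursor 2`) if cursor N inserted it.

After op 1 (move_right): buffer="pilsdsh" (len 7), cursors c1@2 c2@7, authorship .......
After op 2 (add_cursor(1)): buffer="pilsdsh" (len 7), cursors c3@1 c1@2 c2@7, authorship .......
After op 3 (add_cursor(2)): buffer="pilsdsh" (len 7), cursors c3@1 c1@2 c4@2 c2@7, authorship .......
After op 4 (insert('i')): buffer="piiiilsdshi" (len 11), cursors c3@2 c1@5 c4@5 c2@11, authorship .3.14.....2
Authorship (.=original, N=cursor N): . 3 . 1 4 . . . . . 2
Index 10: author = 2

Answer: cursor 2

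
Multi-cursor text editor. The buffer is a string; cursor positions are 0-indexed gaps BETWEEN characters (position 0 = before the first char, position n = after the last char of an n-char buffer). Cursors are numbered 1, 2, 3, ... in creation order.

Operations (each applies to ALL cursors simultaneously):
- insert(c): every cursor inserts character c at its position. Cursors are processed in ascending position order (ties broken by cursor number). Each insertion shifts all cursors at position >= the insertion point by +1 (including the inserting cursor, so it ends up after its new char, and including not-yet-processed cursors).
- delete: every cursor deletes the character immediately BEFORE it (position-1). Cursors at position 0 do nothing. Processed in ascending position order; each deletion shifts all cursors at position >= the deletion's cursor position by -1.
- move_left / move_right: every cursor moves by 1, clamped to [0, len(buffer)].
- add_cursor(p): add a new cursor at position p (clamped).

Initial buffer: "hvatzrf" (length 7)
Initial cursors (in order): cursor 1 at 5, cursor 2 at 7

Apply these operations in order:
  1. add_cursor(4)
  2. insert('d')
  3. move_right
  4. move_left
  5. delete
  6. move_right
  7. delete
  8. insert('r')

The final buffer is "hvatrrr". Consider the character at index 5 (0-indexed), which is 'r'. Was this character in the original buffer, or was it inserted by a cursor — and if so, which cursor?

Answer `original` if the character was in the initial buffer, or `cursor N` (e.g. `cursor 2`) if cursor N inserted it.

Answer: cursor 2

Derivation:
After op 1 (add_cursor(4)): buffer="hvatzrf" (len 7), cursors c3@4 c1@5 c2@7, authorship .......
After op 2 (insert('d')): buffer="hvatdzdrfd" (len 10), cursors c3@5 c1@7 c2@10, authorship ....3.1..2
After op 3 (move_right): buffer="hvatdzdrfd" (len 10), cursors c3@6 c1@8 c2@10, authorship ....3.1..2
After op 4 (move_left): buffer="hvatdzdrfd" (len 10), cursors c3@5 c1@7 c2@9, authorship ....3.1..2
After op 5 (delete): buffer="hvatzrd" (len 7), cursors c3@4 c1@5 c2@6, authorship ......2
After op 6 (move_right): buffer="hvatzrd" (len 7), cursors c3@5 c1@6 c2@7, authorship ......2
After op 7 (delete): buffer="hvat" (len 4), cursors c1@4 c2@4 c3@4, authorship ....
After op 8 (insert('r')): buffer="hvatrrr" (len 7), cursors c1@7 c2@7 c3@7, authorship ....123
Authorship (.=original, N=cursor N): . . . . 1 2 3
Index 5: author = 2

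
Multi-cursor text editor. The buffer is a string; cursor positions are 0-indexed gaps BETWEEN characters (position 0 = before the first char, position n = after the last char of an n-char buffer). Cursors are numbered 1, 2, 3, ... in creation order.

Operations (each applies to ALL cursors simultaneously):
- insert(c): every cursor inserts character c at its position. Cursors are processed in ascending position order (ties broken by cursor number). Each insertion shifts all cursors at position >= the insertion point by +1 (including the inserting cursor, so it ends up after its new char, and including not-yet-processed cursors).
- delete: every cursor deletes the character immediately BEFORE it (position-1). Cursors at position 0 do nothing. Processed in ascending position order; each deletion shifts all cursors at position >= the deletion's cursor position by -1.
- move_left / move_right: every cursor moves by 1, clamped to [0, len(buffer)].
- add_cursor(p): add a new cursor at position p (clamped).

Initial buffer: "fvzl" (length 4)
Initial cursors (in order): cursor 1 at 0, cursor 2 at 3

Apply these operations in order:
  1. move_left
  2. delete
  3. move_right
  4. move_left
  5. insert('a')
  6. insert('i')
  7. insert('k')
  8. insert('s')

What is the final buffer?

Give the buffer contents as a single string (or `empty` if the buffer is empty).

After op 1 (move_left): buffer="fvzl" (len 4), cursors c1@0 c2@2, authorship ....
After op 2 (delete): buffer="fzl" (len 3), cursors c1@0 c2@1, authorship ...
After op 3 (move_right): buffer="fzl" (len 3), cursors c1@1 c2@2, authorship ...
After op 4 (move_left): buffer="fzl" (len 3), cursors c1@0 c2@1, authorship ...
After op 5 (insert('a')): buffer="afazl" (len 5), cursors c1@1 c2@3, authorship 1.2..
After op 6 (insert('i')): buffer="aifaizl" (len 7), cursors c1@2 c2@5, authorship 11.22..
After op 7 (insert('k')): buffer="aikfaikzl" (len 9), cursors c1@3 c2@7, authorship 111.222..
After op 8 (insert('s')): buffer="aiksfaikszl" (len 11), cursors c1@4 c2@9, authorship 1111.2222..

Answer: aiksfaikszl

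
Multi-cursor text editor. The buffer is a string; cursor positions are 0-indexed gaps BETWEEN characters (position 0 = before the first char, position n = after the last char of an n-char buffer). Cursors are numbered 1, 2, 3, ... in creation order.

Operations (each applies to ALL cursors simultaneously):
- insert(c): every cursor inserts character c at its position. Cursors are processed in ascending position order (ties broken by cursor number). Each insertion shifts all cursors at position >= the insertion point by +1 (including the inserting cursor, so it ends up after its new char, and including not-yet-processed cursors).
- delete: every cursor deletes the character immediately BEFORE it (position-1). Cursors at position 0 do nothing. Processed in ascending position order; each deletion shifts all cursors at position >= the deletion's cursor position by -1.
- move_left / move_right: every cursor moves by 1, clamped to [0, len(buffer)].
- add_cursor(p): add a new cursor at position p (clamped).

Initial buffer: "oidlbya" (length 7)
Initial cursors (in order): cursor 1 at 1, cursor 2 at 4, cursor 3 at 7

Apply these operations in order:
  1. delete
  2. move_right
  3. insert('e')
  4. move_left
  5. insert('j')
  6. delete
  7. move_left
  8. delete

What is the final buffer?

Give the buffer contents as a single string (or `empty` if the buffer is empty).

After op 1 (delete): buffer="idby" (len 4), cursors c1@0 c2@2 c3@4, authorship ....
After op 2 (move_right): buffer="idby" (len 4), cursors c1@1 c2@3 c3@4, authorship ....
After op 3 (insert('e')): buffer="iedbeye" (len 7), cursors c1@2 c2@5 c3@7, authorship .1..2.3
After op 4 (move_left): buffer="iedbeye" (len 7), cursors c1@1 c2@4 c3@6, authorship .1..2.3
After op 5 (insert('j')): buffer="ijedbjeyje" (len 10), cursors c1@2 c2@6 c3@9, authorship .11..22.33
After op 6 (delete): buffer="iedbeye" (len 7), cursors c1@1 c2@4 c3@6, authorship .1..2.3
After op 7 (move_left): buffer="iedbeye" (len 7), cursors c1@0 c2@3 c3@5, authorship .1..2.3
After op 8 (delete): buffer="iebye" (len 5), cursors c1@0 c2@2 c3@3, authorship .1..3

Answer: iebye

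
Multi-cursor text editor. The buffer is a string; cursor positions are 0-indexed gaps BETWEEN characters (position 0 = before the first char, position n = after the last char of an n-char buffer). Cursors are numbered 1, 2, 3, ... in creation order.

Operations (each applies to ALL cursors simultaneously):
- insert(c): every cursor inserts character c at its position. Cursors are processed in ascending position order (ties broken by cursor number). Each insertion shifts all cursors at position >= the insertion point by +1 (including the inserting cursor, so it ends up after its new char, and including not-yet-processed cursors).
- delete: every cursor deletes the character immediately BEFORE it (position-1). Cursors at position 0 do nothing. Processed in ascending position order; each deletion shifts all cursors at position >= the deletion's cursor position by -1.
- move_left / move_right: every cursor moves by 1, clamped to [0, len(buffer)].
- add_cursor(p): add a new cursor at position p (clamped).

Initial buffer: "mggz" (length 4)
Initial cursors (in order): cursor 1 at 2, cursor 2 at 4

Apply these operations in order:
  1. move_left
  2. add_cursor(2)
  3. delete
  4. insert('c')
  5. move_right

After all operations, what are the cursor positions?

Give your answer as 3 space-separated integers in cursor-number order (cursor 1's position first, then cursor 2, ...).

After op 1 (move_left): buffer="mggz" (len 4), cursors c1@1 c2@3, authorship ....
After op 2 (add_cursor(2)): buffer="mggz" (len 4), cursors c1@1 c3@2 c2@3, authorship ....
After op 3 (delete): buffer="z" (len 1), cursors c1@0 c2@0 c3@0, authorship .
After op 4 (insert('c')): buffer="cccz" (len 4), cursors c1@3 c2@3 c3@3, authorship 123.
After op 5 (move_right): buffer="cccz" (len 4), cursors c1@4 c2@4 c3@4, authorship 123.

Answer: 4 4 4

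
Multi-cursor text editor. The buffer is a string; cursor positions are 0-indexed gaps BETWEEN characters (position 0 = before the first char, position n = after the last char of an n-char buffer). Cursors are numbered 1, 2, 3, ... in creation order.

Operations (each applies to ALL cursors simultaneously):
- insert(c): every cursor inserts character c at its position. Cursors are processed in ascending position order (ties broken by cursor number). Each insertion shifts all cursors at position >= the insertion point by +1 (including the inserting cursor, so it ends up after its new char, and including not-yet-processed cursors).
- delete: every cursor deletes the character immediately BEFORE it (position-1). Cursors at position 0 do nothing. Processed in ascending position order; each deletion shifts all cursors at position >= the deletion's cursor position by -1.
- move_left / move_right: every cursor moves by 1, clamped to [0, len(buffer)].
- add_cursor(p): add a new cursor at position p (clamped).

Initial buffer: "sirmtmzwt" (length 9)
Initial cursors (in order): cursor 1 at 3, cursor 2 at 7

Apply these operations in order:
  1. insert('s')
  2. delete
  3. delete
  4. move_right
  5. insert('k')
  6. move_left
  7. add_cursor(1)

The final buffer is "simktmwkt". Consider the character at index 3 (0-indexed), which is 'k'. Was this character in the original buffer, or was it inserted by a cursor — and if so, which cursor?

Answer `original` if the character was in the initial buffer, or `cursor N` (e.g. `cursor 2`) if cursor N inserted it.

After op 1 (insert('s')): buffer="sirsmtmzswt" (len 11), cursors c1@4 c2@9, authorship ...1....2..
After op 2 (delete): buffer="sirmtmzwt" (len 9), cursors c1@3 c2@7, authorship .........
After op 3 (delete): buffer="simtmwt" (len 7), cursors c1@2 c2@5, authorship .......
After op 4 (move_right): buffer="simtmwt" (len 7), cursors c1@3 c2@6, authorship .......
After op 5 (insert('k')): buffer="simktmwkt" (len 9), cursors c1@4 c2@8, authorship ...1...2.
After op 6 (move_left): buffer="simktmwkt" (len 9), cursors c1@3 c2@7, authorship ...1...2.
After op 7 (add_cursor(1)): buffer="simktmwkt" (len 9), cursors c3@1 c1@3 c2@7, authorship ...1...2.
Authorship (.=original, N=cursor N): . . . 1 . . . 2 .
Index 3: author = 1

Answer: cursor 1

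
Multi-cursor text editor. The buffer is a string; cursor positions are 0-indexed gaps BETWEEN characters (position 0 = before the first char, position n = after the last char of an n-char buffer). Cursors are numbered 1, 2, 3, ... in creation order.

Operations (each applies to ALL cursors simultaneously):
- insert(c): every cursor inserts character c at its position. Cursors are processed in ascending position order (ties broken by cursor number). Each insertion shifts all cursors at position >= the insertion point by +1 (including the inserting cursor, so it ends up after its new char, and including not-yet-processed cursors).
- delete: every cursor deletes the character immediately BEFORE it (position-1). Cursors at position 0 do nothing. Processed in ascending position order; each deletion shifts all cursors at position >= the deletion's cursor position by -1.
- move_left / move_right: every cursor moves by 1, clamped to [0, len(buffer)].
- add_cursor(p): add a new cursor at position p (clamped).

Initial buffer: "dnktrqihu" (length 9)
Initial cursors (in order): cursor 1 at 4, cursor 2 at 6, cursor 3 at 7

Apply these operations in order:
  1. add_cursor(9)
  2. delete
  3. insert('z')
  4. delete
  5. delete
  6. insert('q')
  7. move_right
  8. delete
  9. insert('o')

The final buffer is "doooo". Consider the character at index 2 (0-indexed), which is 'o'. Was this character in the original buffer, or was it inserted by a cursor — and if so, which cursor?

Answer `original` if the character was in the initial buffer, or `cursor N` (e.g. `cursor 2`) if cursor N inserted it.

After op 1 (add_cursor(9)): buffer="dnktrqihu" (len 9), cursors c1@4 c2@6 c3@7 c4@9, authorship .........
After op 2 (delete): buffer="dnkrh" (len 5), cursors c1@3 c2@4 c3@4 c4@5, authorship .....
After op 3 (insert('z')): buffer="dnkzrzzhz" (len 9), cursors c1@4 c2@7 c3@7 c4@9, authorship ...1.23.4
After op 4 (delete): buffer="dnkrh" (len 5), cursors c1@3 c2@4 c3@4 c4@5, authorship .....
After op 5 (delete): buffer="d" (len 1), cursors c1@1 c2@1 c3@1 c4@1, authorship .
After op 6 (insert('q')): buffer="dqqqq" (len 5), cursors c1@5 c2@5 c3@5 c4@5, authorship .1234
After op 7 (move_right): buffer="dqqqq" (len 5), cursors c1@5 c2@5 c3@5 c4@5, authorship .1234
After op 8 (delete): buffer="d" (len 1), cursors c1@1 c2@1 c3@1 c4@1, authorship .
After op 9 (insert('o')): buffer="doooo" (len 5), cursors c1@5 c2@5 c3@5 c4@5, authorship .1234
Authorship (.=original, N=cursor N): . 1 2 3 4
Index 2: author = 2

Answer: cursor 2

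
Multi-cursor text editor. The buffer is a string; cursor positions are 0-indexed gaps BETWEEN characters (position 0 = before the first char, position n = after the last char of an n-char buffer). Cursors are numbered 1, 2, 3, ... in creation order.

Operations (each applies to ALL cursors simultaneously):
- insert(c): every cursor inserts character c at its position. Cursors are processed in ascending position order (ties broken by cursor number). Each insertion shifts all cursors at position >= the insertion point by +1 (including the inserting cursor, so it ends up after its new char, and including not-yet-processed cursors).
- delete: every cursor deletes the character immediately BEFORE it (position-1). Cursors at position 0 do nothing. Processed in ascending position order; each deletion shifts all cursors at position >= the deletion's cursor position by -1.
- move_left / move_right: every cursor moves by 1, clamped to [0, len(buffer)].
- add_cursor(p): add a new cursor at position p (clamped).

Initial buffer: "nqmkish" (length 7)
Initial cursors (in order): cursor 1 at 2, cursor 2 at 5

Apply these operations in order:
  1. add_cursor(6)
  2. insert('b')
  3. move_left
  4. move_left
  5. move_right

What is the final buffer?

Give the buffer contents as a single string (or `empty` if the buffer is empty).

Answer: nqbmkibsbh

Derivation:
After op 1 (add_cursor(6)): buffer="nqmkish" (len 7), cursors c1@2 c2@5 c3@6, authorship .......
After op 2 (insert('b')): buffer="nqbmkibsbh" (len 10), cursors c1@3 c2@7 c3@9, authorship ..1...2.3.
After op 3 (move_left): buffer="nqbmkibsbh" (len 10), cursors c1@2 c2@6 c3@8, authorship ..1...2.3.
After op 4 (move_left): buffer="nqbmkibsbh" (len 10), cursors c1@1 c2@5 c3@7, authorship ..1...2.3.
After op 5 (move_right): buffer="nqbmkibsbh" (len 10), cursors c1@2 c2@6 c3@8, authorship ..1...2.3.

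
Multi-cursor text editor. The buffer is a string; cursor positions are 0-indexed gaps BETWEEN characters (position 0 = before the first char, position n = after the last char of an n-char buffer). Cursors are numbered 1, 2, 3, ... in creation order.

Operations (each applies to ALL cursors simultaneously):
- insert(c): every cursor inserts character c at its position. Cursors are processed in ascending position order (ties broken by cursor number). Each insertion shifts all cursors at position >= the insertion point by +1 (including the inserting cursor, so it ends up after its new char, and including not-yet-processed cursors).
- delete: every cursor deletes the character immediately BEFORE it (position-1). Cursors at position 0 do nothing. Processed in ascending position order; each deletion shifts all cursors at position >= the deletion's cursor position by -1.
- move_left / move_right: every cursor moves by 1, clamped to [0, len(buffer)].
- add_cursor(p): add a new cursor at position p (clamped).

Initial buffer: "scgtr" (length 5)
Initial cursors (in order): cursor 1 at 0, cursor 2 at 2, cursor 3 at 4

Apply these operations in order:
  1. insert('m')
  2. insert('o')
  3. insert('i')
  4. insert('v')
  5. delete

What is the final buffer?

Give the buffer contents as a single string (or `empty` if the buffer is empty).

After op 1 (insert('m')): buffer="mscmgtmr" (len 8), cursors c1@1 c2@4 c3@7, authorship 1..2..3.
After op 2 (insert('o')): buffer="moscmogtmor" (len 11), cursors c1@2 c2@6 c3@10, authorship 11..22..33.
After op 3 (insert('i')): buffer="moiscmoigtmoir" (len 14), cursors c1@3 c2@8 c3@13, authorship 111..222..333.
After op 4 (insert('v')): buffer="moivscmoivgtmoivr" (len 17), cursors c1@4 c2@10 c3@16, authorship 1111..2222..3333.
After op 5 (delete): buffer="moiscmoigtmoir" (len 14), cursors c1@3 c2@8 c3@13, authorship 111..222..333.

Answer: moiscmoigtmoir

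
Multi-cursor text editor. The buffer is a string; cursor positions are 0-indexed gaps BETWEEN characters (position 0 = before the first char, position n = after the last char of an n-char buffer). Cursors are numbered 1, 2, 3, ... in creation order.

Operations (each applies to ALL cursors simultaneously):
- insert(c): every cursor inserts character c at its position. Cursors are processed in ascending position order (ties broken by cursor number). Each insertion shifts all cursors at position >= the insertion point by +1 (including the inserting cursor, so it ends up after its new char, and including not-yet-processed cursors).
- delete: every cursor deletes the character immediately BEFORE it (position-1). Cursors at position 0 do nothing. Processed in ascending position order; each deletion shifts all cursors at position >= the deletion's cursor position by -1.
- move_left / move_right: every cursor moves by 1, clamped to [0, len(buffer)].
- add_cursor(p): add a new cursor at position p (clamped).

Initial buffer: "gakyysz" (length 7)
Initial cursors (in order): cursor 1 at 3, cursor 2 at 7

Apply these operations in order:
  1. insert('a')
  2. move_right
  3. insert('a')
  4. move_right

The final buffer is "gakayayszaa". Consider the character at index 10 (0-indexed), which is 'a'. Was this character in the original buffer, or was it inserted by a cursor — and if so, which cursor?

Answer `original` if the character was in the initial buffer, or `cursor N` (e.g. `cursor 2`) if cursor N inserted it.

Answer: cursor 2

Derivation:
After op 1 (insert('a')): buffer="gakayysza" (len 9), cursors c1@4 c2@9, authorship ...1....2
After op 2 (move_right): buffer="gakayysza" (len 9), cursors c1@5 c2@9, authorship ...1....2
After op 3 (insert('a')): buffer="gakayayszaa" (len 11), cursors c1@6 c2@11, authorship ...1.1...22
After op 4 (move_right): buffer="gakayayszaa" (len 11), cursors c1@7 c2@11, authorship ...1.1...22
Authorship (.=original, N=cursor N): . . . 1 . 1 . . . 2 2
Index 10: author = 2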